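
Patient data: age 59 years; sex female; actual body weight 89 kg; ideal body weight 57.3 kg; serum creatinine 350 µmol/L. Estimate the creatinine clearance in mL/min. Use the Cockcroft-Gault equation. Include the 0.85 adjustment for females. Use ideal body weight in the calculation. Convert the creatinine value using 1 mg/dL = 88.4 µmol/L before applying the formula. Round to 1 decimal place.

SCr = 350 / 88.4 = 3.959 mg/dL
CrCl = (140 − 59) × 57.3 / (72 × 3.959) × 0.85 = 4641.3 / 285.05 × 0.85 ≈ 13.8 mL/min

13.8 mL/min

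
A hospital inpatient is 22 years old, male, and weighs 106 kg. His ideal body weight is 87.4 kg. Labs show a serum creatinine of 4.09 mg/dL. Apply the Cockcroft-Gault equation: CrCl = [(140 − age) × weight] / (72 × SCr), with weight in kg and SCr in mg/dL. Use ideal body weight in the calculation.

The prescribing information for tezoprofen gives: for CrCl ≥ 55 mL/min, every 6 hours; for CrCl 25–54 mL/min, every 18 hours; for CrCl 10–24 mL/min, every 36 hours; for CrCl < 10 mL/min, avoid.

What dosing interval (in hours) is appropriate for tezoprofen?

CrCl = (140 − 22) × 87.4 / (72 × 4.09) = 10313.2 / 294.48 ≈ 35.0 mL/min
CrCl ≈ 35 mL/min → bracket 25–54 mL/min → every 18 hours.

every 18 hours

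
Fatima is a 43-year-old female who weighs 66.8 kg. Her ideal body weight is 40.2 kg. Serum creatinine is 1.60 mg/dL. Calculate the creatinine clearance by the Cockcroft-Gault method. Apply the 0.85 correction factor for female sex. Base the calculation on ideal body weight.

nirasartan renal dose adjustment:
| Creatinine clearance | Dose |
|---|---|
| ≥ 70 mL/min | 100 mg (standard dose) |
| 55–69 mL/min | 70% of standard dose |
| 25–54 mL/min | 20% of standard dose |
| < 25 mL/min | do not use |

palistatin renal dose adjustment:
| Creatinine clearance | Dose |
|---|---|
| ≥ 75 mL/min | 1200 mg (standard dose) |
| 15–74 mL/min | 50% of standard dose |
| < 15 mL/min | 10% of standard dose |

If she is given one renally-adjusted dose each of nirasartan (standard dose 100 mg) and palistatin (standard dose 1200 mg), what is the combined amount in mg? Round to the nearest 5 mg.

620 mg

CrCl = (140 − 43) × 40.2 / (72 × 1.6) × 0.85 = 3899.4 / 115.20 × 0.85 ≈ 28.8 mL/min
CrCl ≈ 29 mL/min.
nirasartan: 25–54 mL/min → 20% of 100 mg = 20 mg.
palistatin: 15–74 mL/min → 50% of 1200 mg = 600 mg.
Total = 20 + 600 = 620 mg.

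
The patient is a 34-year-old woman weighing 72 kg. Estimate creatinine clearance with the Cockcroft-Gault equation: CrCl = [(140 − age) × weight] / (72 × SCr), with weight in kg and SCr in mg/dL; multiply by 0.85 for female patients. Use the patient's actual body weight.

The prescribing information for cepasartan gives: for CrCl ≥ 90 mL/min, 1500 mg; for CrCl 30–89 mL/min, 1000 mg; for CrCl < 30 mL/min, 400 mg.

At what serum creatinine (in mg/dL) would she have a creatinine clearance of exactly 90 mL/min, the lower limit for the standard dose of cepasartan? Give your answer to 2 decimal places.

Standard dose requires CrCl ≥ 90 mL/min.
Set (140 − 34) × 72 × 0.85 / (72 × SCr) = 90
SCr = (140 − 34) × 72 × 0.85 / (72 × 90) = 1.001 mg/dL

1.00 mg/dL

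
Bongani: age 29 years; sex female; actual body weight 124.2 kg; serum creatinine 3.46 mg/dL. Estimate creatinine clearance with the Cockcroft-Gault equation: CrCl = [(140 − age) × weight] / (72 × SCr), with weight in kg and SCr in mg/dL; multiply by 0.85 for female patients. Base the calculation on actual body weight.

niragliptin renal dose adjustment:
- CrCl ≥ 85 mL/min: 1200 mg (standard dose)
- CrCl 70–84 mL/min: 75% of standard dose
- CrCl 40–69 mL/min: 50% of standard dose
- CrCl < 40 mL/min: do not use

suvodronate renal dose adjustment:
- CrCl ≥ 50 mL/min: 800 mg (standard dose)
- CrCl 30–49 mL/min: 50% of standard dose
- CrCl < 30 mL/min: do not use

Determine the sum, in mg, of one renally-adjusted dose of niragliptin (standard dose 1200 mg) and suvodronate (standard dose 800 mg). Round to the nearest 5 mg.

CrCl = (140 − 29) × 124.2 / (72 × 3.46) × 0.85 = 13786.2 / 249.12 × 0.85 ≈ 47.0 mL/min
CrCl ≈ 47 mL/min.
niragliptin: 40–69 mL/min → 50% of 1200 mg = 600 mg.
suvodronate: 30–49 mL/min → 50% of 800 mg = 400 mg.
Total = 600 + 400 = 1000 mg.

1000 mg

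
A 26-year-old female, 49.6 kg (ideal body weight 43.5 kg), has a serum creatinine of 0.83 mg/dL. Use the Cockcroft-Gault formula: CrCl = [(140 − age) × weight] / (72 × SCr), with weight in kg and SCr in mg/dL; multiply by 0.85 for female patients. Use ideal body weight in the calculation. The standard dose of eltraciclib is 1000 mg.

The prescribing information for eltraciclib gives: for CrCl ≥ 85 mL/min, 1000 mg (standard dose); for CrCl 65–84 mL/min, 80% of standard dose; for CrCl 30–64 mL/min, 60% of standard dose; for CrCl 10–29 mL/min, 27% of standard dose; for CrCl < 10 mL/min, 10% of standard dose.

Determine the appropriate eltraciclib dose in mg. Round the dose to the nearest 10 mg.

CrCl = (140 − 26) × 43.5 / (72 × 0.83) × 0.85 = 4959.0 / 59.76 × 0.85 ≈ 70.5 mL/min
CrCl ≈ 71 mL/min → bracket 65–84 mL/min.
80% of 1000 mg = 800 mg

800 mg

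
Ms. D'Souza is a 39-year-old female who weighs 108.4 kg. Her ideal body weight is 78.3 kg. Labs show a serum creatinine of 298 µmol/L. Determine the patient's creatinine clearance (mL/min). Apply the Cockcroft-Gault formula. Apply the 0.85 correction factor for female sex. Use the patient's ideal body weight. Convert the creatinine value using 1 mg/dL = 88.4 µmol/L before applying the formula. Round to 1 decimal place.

27.7 mL/min

SCr = 298 / 88.4 = 3.371 mg/dL
CrCl = (140 − 39) × 78.3 / (72 × 3.371) × 0.85 = 7908.3 / 242.71 × 0.85 ≈ 27.7 mL/min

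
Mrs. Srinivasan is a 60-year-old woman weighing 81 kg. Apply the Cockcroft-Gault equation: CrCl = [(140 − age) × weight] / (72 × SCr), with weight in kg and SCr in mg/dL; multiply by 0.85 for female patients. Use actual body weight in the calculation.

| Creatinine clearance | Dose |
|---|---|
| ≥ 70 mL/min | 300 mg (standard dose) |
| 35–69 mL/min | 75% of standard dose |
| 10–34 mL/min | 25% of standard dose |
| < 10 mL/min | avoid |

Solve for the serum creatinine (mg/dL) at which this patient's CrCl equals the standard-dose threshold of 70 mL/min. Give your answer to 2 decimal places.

1.09 mg/dL

Standard dose requires CrCl ≥ 70 mL/min.
Set (140 − 60) × 81 × 0.85 / (72 × SCr) = 70
SCr = (140 − 60) × 81 × 0.85 / (72 × 70) = 1.093 mg/dL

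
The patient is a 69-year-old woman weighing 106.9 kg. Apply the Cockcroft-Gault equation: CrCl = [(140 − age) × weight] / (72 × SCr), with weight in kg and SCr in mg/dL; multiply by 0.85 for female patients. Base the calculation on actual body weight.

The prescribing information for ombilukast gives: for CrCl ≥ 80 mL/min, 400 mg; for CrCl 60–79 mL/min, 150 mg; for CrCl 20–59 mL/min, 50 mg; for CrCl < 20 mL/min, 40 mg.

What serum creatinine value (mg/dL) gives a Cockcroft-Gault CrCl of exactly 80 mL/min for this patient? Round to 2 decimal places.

1.12 mg/dL

Standard dose requires CrCl ≥ 80 mL/min.
Set (140 − 69) × 106.9 × 0.85 / (72 × SCr) = 80
SCr = (140 − 69) × 106.9 × 0.85 / (72 × 80) = 1.120 mg/dL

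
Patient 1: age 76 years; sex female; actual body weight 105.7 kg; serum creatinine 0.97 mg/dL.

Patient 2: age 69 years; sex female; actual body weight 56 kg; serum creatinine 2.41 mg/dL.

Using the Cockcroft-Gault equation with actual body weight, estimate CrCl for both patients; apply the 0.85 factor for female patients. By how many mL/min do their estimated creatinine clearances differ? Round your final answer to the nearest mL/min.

Patient 1: CrCl = (140 − 76) × 105.7 / (72 × 0.97) × 0.85 = 6764.8 / 69.84 × 0.85 ≈ 82.3 mL/min
Patient 2: CrCl = (140 − 69) × 56 / (72 × 2.41) × 0.85 = 3976.0 / 173.52 × 0.85 ≈ 19.5 mL/min
|82.3 − 19.5| = 62.8 mL/min

63 mL/min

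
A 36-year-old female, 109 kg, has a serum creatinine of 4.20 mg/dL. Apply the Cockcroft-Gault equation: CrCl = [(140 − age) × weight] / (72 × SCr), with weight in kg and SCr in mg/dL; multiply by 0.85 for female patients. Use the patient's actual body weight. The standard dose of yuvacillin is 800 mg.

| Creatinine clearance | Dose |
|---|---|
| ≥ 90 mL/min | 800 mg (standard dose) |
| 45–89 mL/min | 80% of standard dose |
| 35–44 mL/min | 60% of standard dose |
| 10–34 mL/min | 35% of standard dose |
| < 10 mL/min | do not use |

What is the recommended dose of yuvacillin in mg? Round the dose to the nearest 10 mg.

280 mg

CrCl = (140 − 36) × 109 / (72 × 4.2) × 0.85 = 11336.0 / 302.40 × 0.85 ≈ 31.9 mL/min
CrCl ≈ 32 mL/min → bracket 10–34 mL/min.
35% of 800 mg = 280 mg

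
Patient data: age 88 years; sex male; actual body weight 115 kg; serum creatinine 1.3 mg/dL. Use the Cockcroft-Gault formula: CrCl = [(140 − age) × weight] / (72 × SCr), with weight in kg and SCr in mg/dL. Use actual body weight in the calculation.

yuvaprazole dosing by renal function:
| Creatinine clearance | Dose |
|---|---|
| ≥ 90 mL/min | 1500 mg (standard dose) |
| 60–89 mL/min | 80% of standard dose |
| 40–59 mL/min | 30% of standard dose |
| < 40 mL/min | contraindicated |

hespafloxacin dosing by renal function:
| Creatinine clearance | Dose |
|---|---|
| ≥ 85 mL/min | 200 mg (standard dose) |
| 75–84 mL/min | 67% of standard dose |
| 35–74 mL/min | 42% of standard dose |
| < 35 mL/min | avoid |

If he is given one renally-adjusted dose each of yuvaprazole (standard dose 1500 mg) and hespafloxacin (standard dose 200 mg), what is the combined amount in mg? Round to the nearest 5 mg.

1285 mg

CrCl = (140 − 88) × 115 / (72 × 1.3) = 5980.0 / 93.60 ≈ 63.9 mL/min
CrCl ≈ 64 mL/min.
yuvaprazole: 60–89 mL/min → 80% of 1500 mg = 1200 mg.
hespafloxacin: 35–74 mL/min → 42% of 200 mg = 84 mg.
Total = 1200 + 84 = 1284 mg.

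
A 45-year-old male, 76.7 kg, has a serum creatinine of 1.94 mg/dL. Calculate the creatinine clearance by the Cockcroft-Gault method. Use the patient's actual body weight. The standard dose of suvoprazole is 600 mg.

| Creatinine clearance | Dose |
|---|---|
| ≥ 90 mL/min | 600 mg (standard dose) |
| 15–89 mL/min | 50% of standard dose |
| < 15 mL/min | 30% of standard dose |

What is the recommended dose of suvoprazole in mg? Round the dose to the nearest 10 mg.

300 mg

CrCl = (140 − 45) × 76.7 / (72 × 1.94) = 7286.5 / 139.68 ≈ 52.2 mL/min
CrCl ≈ 52 mL/min → bracket 15–89 mL/min.
50% of 600 mg = 300 mg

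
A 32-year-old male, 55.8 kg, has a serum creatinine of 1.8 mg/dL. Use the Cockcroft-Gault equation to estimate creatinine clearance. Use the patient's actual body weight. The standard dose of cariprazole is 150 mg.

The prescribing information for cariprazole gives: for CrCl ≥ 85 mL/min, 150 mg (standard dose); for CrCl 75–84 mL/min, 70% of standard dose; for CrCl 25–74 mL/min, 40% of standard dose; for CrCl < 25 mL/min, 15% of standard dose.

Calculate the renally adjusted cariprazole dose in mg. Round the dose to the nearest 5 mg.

CrCl = (140 − 32) × 55.8 / (72 × 1.8) = 6026.4 / 129.60 ≈ 46.5 mL/min
CrCl ≈ 46 mL/min → bracket 25–74 mL/min.
40% of 150 mg = 60 mg

60 mg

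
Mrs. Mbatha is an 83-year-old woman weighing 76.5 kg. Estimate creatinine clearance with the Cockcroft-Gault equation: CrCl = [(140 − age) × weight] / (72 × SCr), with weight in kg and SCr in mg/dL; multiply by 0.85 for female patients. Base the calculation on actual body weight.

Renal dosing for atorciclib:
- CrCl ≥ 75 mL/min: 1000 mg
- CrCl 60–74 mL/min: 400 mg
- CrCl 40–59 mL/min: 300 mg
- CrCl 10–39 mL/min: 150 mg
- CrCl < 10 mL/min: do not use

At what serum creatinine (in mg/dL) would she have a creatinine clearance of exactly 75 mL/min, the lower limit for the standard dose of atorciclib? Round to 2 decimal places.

0.69 mg/dL

Standard dose requires CrCl ≥ 75 mL/min.
Set (140 − 83) × 76.5 × 0.85 / (72 × SCr) = 75
SCr = (140 − 83) × 76.5 × 0.85 / (72 × 75) = 0.686 mg/dL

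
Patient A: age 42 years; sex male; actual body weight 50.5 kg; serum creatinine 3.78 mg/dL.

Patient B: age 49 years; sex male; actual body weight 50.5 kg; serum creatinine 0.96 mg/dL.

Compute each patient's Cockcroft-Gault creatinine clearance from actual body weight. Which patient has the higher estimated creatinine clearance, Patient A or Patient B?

Patient B

Patient A: CrCl = (140 − 42) × 50.5 / (72 × 3.78) = 4949.0 / 272.16 ≈ 18.2 mL/min
Patient B: CrCl = (140 − 49) × 50.5 / (72 × 0.96) = 4595.5 / 69.12 ≈ 66.5 mL/min
18.2 vs 66.5 mL/min → Patient B is higher.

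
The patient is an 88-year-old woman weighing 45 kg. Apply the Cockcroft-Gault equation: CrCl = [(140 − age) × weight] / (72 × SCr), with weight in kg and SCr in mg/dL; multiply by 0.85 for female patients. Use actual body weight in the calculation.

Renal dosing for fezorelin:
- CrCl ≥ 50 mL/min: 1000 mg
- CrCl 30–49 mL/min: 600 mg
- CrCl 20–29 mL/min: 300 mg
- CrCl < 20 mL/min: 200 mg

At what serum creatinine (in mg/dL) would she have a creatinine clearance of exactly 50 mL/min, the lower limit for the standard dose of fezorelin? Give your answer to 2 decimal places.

0.55 mg/dL

Standard dose requires CrCl ≥ 50 mL/min.
Set (140 − 88) × 45 × 0.85 / (72 × SCr) = 50
SCr = (140 − 88) × 45 × 0.85 / (72 × 50) = 0.552 mg/dL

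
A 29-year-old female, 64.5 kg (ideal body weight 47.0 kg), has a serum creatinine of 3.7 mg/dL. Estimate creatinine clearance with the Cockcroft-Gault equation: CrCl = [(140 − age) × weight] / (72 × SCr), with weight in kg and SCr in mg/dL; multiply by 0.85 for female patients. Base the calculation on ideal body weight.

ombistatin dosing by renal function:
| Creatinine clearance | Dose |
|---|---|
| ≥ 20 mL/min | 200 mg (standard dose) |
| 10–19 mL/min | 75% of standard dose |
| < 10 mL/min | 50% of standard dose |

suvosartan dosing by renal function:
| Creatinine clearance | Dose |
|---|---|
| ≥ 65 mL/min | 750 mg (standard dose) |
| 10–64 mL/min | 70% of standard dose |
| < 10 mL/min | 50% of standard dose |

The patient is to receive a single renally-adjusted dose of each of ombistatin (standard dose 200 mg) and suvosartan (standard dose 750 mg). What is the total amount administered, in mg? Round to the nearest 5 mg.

CrCl = (140 − 29) × 47 / (72 × 3.7) × 0.85 = 5217.0 / 266.40 × 0.85 ≈ 16.6 mL/min
CrCl ≈ 17 mL/min.
ombistatin: 10–19 mL/min → 75% of 200 mg = 150 mg.
suvosartan: 10–64 mL/min → 70% of 750 mg = 525 mg.
Total = 150 + 525 = 675 mg.

675 mg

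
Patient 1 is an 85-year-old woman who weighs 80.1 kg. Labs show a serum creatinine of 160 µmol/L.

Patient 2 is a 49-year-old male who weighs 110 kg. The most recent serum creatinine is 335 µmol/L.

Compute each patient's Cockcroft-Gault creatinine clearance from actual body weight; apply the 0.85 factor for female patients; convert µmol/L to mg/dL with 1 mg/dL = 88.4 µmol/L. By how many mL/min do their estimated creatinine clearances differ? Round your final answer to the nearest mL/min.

Patient 1: SCr = 160 / 88.4 = 1.81 mg/dL
Patient 1: CrCl = (140 − 85) × 80.1 / (72 × 1.81) × 0.85 = 4405.5 / 130.32 × 0.85 ≈ 28.7 mL/min
Patient 2: SCr = 335 / 88.4 = 3.79 mg/dL
Patient 2: CrCl = (140 − 49) × 110 / (72 × 3.79) = 10010.0 / 272.88 ≈ 36.7 mL/min
|28.7 − 36.7| = 8.0 mL/min

8 mL/min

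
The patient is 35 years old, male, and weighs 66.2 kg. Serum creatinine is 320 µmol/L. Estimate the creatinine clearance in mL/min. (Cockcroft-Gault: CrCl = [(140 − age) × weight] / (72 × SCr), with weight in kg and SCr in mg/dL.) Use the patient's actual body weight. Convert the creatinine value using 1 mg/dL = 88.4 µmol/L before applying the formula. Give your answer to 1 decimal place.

26.7 mL/min

SCr = 320 / 88.4 = 3.62 mg/dL
CrCl = (140 − 35) × 66.2 / (72 × 3.62) = 6951.0 / 260.64 ≈ 26.7 mL/min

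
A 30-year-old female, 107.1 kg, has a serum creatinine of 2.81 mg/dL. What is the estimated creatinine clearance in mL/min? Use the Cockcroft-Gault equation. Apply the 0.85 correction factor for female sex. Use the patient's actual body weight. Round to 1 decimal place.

CrCl = (140 − 30) × 107.1 / (72 × 2.81) × 0.85 = 11781.0 / 202.32 × 0.85 ≈ 49.5 mL/min

49.5 mL/min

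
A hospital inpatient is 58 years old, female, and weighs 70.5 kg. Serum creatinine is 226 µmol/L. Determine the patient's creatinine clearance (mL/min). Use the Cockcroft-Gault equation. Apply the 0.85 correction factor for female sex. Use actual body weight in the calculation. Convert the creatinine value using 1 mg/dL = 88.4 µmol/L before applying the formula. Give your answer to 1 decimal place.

26.7 mL/min

SCr = 226 / 88.4 = 2.557 mg/dL
CrCl = (140 − 58) × 70.5 / (72 × 2.557) × 0.85 = 5781.0 / 184.10 × 0.85 ≈ 26.7 mL/min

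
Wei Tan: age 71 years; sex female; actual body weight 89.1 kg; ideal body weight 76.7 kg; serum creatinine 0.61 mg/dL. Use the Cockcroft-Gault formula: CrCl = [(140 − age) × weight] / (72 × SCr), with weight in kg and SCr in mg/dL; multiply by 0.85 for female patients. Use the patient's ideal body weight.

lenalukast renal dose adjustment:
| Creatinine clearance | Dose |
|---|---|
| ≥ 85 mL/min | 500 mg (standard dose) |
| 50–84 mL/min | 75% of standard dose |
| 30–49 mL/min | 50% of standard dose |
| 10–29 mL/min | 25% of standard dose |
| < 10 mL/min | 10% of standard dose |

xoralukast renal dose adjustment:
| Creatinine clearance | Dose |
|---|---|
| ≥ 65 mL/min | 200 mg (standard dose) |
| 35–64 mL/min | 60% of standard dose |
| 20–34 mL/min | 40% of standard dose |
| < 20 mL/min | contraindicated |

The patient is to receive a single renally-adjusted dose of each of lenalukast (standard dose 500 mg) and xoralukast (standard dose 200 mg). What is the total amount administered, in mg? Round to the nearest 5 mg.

CrCl = (140 − 71) × 76.7 / (72 × 0.61) × 0.85 = 5292.3 / 43.92 × 0.85 ≈ 102.4 mL/min
CrCl ≈ 102 mL/min.
lenalukast: ≥ 85 mL/min → 100% of 500 mg = 500 mg.
xoralukast: ≥ 65 mL/min → 100% of 200 mg = 200 mg.
Total = 500 + 200 = 700 mg.

700 mg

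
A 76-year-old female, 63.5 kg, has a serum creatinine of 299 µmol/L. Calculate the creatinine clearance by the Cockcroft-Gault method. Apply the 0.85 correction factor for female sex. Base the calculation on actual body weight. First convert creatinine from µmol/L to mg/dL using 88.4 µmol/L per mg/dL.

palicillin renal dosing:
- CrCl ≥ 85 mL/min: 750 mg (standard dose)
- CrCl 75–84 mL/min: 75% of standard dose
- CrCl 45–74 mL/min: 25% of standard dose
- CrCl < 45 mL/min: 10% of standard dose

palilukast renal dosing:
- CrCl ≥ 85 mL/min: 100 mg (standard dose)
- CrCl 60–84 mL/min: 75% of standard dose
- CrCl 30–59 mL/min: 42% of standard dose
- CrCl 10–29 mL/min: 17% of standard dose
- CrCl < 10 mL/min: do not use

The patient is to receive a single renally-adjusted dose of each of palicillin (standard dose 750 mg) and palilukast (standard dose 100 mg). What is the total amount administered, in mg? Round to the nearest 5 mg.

SCr = 299 / 88.4 = 3.382 mg/dL
CrCl = (140 − 76) × 63.5 / (72 × 3.382) × 0.85 = 4064.0 / 243.50 × 0.85 ≈ 14.2 mL/min
CrCl ≈ 14 mL/min.
palicillin: < 45 mL/min → 10% of 750 mg = 75 mg.
palilukast: 10–29 mL/min → 17% of 100 mg = 17 mg.
Total = 75 + 17 = 92 mg.

90 mg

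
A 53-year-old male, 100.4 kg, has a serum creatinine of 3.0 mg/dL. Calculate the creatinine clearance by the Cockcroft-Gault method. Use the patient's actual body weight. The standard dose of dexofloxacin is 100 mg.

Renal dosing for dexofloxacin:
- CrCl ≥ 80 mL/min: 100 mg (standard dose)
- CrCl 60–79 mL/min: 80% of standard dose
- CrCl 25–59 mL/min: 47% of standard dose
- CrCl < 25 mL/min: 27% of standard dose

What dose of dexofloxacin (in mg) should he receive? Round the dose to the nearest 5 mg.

45 mg

CrCl = (140 − 53) × 100.4 / (72 × 3) = 8734.8 / 216.00 ≈ 40.4 mL/min
CrCl ≈ 40 mL/min → bracket 25–59 mL/min.
47% of 100 mg = 47 mg → 45 mg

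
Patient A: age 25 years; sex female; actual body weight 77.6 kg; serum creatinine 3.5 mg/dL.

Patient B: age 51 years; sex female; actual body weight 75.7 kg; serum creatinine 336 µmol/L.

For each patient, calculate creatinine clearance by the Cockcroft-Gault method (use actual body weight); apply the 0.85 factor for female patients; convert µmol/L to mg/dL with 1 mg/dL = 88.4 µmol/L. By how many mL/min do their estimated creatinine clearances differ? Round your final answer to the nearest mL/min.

9 mL/min

Patient A: CrCl = (140 − 25) × 77.6 / (72 × 3.5) × 0.85 = 8924.0 / 252.00 × 0.85 ≈ 30.1 mL/min
Patient B: SCr = 336 / 88.4 = 3.801 mg/dL
Patient B: CrCl = (140 − 51) × 75.7 / (72 × 3.801) × 0.85 = 6737.3 / 273.67 × 0.85 ≈ 20.9 mL/min
|30.1 − 20.9| = 9.2 mL/min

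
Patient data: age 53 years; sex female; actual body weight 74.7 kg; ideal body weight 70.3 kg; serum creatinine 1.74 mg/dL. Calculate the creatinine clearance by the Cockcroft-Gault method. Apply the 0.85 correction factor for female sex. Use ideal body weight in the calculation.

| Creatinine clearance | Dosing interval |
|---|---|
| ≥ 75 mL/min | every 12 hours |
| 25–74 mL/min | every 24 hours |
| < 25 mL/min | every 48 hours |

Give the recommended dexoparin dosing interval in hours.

every 24 hours

CrCl = (140 − 53) × 70.3 / (72 × 1.74) × 0.85 = 6116.1 / 125.28 × 0.85 ≈ 41.5 mL/min
CrCl ≈ 41 mL/min → bracket 25–74 mL/min → every 24 hours.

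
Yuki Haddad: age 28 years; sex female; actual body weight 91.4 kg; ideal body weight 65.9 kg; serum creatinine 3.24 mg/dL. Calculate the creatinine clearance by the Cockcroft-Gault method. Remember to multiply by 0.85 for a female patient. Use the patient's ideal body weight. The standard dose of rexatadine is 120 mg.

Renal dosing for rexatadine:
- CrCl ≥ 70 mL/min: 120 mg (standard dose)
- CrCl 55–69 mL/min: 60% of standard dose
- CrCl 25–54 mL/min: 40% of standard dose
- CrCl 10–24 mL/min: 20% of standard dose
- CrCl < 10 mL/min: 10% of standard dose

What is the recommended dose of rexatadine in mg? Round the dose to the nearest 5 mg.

CrCl = (140 − 28) × 65.9 / (72 × 3.24) × 0.85 = 7380.8 / 233.28 × 0.85 ≈ 26.9 mL/min
CrCl ≈ 27 mL/min → bracket 25–54 mL/min.
40% of 120 mg = 48 mg → 50 mg

50 mg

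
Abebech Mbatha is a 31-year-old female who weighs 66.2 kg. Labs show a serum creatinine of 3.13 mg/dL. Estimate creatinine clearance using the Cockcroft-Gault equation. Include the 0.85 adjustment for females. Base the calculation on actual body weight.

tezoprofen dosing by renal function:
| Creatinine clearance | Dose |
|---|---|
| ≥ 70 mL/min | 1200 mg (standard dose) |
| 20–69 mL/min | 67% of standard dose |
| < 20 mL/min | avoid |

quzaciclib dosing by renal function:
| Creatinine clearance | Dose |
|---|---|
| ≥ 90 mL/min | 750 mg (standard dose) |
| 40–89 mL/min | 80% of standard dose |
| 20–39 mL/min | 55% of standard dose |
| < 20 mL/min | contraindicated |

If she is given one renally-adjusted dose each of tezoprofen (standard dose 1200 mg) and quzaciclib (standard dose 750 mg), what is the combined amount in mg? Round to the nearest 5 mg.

CrCl = (140 − 31) × 66.2 / (72 × 3.13) × 0.85 = 7215.8 / 225.36 × 0.85 ≈ 27.2 mL/min
CrCl ≈ 27 mL/min.
tezoprofen: 20–69 mL/min → 67% of 1200 mg = 804 mg.
quzaciclib: 20–39 mL/min → 55% of 750 mg = 412.5 mg.
Total = 804 + 412.5 = 1216.5 mg.

1215 mg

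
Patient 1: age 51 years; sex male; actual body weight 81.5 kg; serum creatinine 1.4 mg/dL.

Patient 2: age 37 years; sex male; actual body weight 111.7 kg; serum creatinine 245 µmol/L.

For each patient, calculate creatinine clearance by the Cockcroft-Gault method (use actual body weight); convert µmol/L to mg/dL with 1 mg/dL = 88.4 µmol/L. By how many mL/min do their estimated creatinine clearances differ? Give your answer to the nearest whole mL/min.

14 mL/min

Patient 1: CrCl = (140 − 51) × 81.5 / (72 × 1.4) = 7253.5 / 100.80 ≈ 72.0 mL/min
Patient 2: SCr = 245 / 88.4 = 2.771 mg/dL
Patient 2: CrCl = (140 − 37) × 111.7 / (72 × 2.771) = 11505.1 / 199.51 ≈ 57.7 mL/min
|72.0 − 57.7| = 14.3 mL/min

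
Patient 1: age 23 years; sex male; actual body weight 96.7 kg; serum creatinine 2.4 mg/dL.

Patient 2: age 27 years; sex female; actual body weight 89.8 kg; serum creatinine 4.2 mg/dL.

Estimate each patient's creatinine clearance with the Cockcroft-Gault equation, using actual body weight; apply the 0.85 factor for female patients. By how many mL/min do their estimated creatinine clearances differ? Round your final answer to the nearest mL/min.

37 mL/min

Patient 1: CrCl = (140 − 23) × 96.7 / (72 × 2.4) = 11313.9 / 172.80 ≈ 65.5 mL/min
Patient 2: CrCl = (140 − 27) × 89.8 / (72 × 4.2) × 0.85 = 10147.4 / 302.40 × 0.85 ≈ 28.5 mL/min
|65.5 − 28.5| = 37.0 mL/min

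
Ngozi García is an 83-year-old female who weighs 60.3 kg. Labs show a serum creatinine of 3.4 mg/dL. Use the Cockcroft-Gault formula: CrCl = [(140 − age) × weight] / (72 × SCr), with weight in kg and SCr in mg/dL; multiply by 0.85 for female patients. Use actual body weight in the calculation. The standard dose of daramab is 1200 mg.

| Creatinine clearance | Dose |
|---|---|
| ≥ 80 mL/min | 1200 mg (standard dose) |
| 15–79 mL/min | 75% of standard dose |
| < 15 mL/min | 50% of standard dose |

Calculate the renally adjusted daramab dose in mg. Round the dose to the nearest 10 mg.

CrCl = (140 − 83) × 60.3 / (72 × 3.4) × 0.85 = 3437.1 / 244.80 × 0.85 ≈ 11.9 mL/min
CrCl ≈ 12 mL/min → bracket < 15 mL/min.
50% of 1200 mg = 600 mg

600 mg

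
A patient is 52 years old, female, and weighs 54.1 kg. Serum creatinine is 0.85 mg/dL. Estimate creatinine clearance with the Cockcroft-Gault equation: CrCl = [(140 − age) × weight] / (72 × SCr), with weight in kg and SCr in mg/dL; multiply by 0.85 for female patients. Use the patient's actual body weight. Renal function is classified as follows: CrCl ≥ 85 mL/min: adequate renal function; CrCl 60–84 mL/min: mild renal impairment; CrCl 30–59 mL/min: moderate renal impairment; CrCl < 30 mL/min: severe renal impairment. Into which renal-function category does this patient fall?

CrCl = (140 − 52) × 54.1 / (72 × 0.85) × 0.85 = 4760.8 / 61.20 × 0.85 ≈ 66.1 mL/min
66 mL/min falls in the 'mild renal impairment' range.

mild renal impairment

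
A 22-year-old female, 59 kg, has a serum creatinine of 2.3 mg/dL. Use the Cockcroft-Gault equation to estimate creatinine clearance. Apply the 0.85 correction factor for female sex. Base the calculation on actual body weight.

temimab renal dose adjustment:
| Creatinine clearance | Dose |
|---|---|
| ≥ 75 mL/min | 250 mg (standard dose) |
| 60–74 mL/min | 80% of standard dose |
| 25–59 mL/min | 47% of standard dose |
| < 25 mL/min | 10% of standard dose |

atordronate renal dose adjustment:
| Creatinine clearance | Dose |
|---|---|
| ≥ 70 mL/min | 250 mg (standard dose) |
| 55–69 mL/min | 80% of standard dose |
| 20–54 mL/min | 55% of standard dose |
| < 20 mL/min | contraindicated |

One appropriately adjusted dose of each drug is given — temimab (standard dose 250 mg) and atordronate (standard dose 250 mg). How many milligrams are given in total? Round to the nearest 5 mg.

CrCl = (140 − 22) × 59 / (72 × 2.3) × 0.85 = 6962.0 / 165.60 × 0.85 ≈ 35.7 mL/min
CrCl ≈ 36 mL/min.
temimab: 25–59 mL/min → 47% of 250 mg = 117.5 mg.
atordronate: 20–54 mL/min → 55% of 250 mg = 137.5 mg.
Total = 117.5 + 137.5 = 255 mg.

255 mg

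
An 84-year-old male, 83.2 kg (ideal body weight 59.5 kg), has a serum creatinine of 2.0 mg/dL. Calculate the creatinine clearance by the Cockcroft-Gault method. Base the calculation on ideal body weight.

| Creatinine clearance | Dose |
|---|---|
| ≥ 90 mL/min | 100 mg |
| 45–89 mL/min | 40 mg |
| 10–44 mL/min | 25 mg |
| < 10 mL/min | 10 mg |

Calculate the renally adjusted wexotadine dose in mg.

CrCl = (140 − 84) × 59.5 / (72 × 2) = 3332.0 / 144.00 ≈ 23.1 mL/min
CrCl ≈ 23 mL/min → bracket 10–44 mL/min.
Dose for this bracket: 25 mg.

25 mg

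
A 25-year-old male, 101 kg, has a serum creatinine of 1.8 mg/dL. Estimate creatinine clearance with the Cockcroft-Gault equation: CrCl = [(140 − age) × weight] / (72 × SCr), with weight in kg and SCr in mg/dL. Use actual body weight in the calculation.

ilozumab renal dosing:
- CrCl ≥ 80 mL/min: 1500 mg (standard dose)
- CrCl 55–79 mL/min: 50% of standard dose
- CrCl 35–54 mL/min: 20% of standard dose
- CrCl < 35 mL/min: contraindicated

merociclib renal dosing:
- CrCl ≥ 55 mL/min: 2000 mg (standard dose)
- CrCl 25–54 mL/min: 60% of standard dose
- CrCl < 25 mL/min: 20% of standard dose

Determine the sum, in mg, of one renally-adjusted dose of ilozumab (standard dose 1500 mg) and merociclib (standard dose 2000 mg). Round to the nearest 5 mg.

3500 mg

CrCl = (140 − 25) × 101 / (72 × 1.8) = 11615.0 / 129.60 ≈ 89.6 mL/min
CrCl ≈ 90 mL/min.
ilozumab: ≥ 80 mL/min → 100% of 1500 mg = 1500 mg.
merociclib: ≥ 55 mL/min → 100% of 2000 mg = 2000 mg.
Total = 1500 + 2000 = 3500 mg.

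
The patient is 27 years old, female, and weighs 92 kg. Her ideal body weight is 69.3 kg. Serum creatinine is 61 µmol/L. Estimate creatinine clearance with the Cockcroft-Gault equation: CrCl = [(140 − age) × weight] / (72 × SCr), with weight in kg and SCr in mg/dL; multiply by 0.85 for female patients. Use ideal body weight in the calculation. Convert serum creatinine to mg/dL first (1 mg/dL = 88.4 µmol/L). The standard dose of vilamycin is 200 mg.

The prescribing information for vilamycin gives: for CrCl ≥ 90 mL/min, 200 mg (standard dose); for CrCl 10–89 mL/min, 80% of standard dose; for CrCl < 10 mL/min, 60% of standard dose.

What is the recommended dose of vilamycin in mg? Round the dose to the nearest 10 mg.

200 mg

SCr = 61 / 88.4 = 0.69 mg/dL
CrCl = (140 − 27) × 69.3 / (72 × 0.69) × 0.85 = 7830.9 / 49.68 × 0.85 ≈ 134.0 mL/min
CrCl ≈ 134 mL/min → bracket ≥ 90 mL/min.
100% of 200 mg = 200 mg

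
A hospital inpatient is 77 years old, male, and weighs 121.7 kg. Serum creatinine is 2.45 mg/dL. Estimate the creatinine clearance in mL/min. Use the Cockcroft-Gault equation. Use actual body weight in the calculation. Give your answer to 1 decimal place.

43.5 mL/min

CrCl = (140 − 77) × 121.7 / (72 × 2.45) = 7667.1 / 176.40 ≈ 43.5 mL/min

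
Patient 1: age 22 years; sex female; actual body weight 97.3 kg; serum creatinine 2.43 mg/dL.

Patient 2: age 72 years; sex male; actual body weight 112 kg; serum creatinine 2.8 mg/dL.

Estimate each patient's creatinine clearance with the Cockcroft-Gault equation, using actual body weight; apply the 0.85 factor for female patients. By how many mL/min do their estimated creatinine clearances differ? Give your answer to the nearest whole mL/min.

18 mL/min

Patient 1: CrCl = (140 − 22) × 97.3 / (72 × 2.43) × 0.85 = 11481.4 / 174.96 × 0.85 ≈ 55.8 mL/min
Patient 2: CrCl = (140 − 72) × 112 / (72 × 2.8) = 7616.0 / 201.60 ≈ 37.8 mL/min
|55.8 − 37.8| = 18.0 mL/min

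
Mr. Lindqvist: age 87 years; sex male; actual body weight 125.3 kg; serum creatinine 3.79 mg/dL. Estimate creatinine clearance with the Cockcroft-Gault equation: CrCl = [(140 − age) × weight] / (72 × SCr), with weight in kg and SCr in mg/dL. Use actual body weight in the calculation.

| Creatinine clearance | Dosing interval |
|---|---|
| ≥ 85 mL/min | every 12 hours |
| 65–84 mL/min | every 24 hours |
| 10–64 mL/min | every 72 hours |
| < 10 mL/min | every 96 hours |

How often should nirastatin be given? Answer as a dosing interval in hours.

CrCl = (140 − 87) × 125.3 / (72 × 3.79) = 6640.9 / 272.88 ≈ 24.3 mL/min
CrCl ≈ 24 mL/min → bracket 10–64 mL/min → every 72 hours.

every 72 hours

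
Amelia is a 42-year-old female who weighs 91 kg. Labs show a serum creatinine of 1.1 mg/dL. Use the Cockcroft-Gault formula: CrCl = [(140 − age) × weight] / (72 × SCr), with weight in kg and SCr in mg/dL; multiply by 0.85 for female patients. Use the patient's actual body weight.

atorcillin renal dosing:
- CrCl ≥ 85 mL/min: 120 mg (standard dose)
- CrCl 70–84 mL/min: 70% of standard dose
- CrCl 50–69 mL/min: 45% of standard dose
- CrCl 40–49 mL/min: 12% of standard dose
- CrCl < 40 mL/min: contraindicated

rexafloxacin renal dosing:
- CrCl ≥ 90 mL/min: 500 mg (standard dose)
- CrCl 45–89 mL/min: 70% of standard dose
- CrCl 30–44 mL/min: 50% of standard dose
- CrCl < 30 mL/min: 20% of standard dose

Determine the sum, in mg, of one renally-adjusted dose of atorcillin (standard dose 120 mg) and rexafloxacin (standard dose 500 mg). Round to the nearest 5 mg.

CrCl = (140 − 42) × 91 / (72 × 1.1) × 0.85 = 8918.0 / 79.20 × 0.85 ≈ 95.7 mL/min
CrCl ≈ 96 mL/min.
atorcillin: ≥ 85 mL/min → 100% of 120 mg = 120 mg.
rexafloxacin: ≥ 90 mL/min → 100% of 500 mg = 500 mg.
Total = 120 + 500 = 620 mg.

620 mg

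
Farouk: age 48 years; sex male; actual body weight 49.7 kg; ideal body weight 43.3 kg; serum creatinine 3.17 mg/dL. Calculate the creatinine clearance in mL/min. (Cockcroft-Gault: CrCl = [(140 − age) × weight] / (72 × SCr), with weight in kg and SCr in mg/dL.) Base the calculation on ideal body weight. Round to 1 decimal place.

CrCl = (140 − 48) × 43.3 / (72 × 3.17) = 3983.6 / 228.24 ≈ 17.5 mL/min

17.5 mL/min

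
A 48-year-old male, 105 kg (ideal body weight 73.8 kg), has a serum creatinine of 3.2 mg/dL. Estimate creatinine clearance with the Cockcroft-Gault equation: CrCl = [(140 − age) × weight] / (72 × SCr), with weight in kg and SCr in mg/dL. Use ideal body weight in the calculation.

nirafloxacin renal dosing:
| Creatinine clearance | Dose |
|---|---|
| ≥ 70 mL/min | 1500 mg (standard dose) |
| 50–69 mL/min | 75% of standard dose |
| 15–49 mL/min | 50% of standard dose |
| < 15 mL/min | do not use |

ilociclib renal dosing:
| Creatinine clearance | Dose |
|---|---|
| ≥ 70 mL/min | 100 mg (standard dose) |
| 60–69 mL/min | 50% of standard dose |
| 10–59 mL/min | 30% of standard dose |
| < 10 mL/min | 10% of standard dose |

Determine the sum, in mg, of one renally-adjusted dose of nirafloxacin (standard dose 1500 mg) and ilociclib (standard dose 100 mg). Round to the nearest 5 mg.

780 mg

CrCl = (140 − 48) × 73.8 / (72 × 3.2) = 6789.6 / 230.40 ≈ 29.5 mL/min
CrCl ≈ 29 mL/min.
nirafloxacin: 15–49 mL/min → 50% of 1500 mg = 750 mg.
ilociclib: 10–59 mL/min → 30% of 100 mg = 30 mg.
Total = 750 + 30 = 780 mg.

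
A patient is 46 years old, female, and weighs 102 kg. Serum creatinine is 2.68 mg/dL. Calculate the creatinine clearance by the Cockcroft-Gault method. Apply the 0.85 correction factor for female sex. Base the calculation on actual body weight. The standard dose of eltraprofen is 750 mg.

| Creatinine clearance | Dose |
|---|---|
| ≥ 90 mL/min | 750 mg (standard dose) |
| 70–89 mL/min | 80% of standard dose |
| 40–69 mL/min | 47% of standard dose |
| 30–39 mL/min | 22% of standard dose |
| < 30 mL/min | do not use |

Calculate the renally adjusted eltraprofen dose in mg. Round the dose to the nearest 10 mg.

CrCl = (140 − 46) × 102 / (72 × 2.68) × 0.85 = 9588.0 / 192.96 × 0.85 ≈ 42.2 mL/min
CrCl ≈ 42 mL/min → bracket 40–69 mL/min.
47% of 750 mg = 352.5 mg → 350 mg

350 mg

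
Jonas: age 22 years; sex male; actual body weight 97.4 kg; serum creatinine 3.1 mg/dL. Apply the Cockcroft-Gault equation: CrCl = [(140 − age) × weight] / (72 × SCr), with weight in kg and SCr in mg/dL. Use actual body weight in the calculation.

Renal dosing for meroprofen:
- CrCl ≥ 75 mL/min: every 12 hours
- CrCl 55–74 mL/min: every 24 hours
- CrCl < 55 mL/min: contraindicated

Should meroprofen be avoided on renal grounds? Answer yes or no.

yes

CrCl = (140 − 22) × 97.4 / (72 × 3.1) = 11493.2 / 223.20 ≈ 51.5 mL/min
CrCl ≈ 51 mL/min, which is < 55 mL/min.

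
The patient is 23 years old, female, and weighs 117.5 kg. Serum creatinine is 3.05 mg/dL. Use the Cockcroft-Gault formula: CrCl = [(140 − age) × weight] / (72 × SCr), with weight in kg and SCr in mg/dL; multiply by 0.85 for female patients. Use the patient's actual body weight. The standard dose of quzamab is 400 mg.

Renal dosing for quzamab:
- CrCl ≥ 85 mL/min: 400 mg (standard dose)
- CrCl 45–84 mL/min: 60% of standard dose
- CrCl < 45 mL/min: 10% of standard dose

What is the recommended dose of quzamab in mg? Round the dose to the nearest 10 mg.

CrCl = (140 − 23) × 117.5 / (72 × 3.05) × 0.85 = 13747.5 / 219.60 × 0.85 ≈ 53.2 mL/min
CrCl ≈ 53 mL/min → bracket 45–84 mL/min.
60% of 400 mg = 240 mg

240 mg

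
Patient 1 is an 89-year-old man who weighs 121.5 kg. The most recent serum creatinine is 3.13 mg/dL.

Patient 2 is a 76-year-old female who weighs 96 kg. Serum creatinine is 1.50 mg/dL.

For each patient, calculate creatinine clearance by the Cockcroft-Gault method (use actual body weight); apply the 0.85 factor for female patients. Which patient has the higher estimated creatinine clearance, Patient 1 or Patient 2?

Patient 2

Patient 1: CrCl = (140 − 89) × 121.5 / (72 × 3.13) = 6196.5 / 225.36 ≈ 27.5 mL/min
Patient 2: CrCl = (140 − 76) × 96 / (72 × 1.5) × 0.85 = 6144.0 / 108.00 × 0.85 ≈ 48.4 mL/min
27.5 vs 48.4 mL/min → Patient 2 is higher.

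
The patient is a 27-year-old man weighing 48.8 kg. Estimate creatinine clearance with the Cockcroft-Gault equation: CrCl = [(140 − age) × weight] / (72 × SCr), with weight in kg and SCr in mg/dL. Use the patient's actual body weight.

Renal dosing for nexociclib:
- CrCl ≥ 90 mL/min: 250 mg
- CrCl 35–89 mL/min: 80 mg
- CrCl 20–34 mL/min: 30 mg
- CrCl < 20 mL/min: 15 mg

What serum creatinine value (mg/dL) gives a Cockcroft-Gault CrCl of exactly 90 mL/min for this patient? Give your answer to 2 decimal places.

0.85 mg/dL

Standard dose requires CrCl ≥ 90 mL/min.
Set (140 − 27) × 48.8 / (72 × SCr) = 90
SCr = (140 − 27) × 48.8 / (72 × 90) = 0.851 mg/dL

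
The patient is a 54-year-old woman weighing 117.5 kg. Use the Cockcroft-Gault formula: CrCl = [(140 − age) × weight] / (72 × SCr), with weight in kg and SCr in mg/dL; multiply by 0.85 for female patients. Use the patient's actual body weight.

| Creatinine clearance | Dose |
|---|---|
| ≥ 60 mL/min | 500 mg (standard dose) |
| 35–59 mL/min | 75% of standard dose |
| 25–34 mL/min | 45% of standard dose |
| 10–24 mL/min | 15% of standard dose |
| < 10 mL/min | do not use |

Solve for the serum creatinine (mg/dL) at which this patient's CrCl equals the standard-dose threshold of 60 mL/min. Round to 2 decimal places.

1.99 mg/dL

Standard dose requires CrCl ≥ 60 mL/min.
Set (140 − 54) × 117.5 × 0.85 / (72 × SCr) = 60
SCr = (140 − 54) × 117.5 × 0.85 / (72 × 60) = 1.988 mg/dL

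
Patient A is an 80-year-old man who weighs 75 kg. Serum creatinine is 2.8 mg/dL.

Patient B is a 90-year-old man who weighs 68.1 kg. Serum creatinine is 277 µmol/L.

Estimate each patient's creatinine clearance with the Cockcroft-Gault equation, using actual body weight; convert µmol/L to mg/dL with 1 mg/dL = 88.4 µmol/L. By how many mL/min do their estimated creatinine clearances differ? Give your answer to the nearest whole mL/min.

Patient A: CrCl = (140 − 80) × 75 / (72 × 2.8) = 4500.0 / 201.60 ≈ 22.3 mL/min
Patient B: SCr = 277 / 88.4 = 3.133 mg/dL
Patient B: CrCl = (140 − 90) × 68.1 / (72 × 3.133) = 3405.0 / 225.58 ≈ 15.1 mL/min
|22.3 − 15.1| = 7.2 mL/min

7 mL/min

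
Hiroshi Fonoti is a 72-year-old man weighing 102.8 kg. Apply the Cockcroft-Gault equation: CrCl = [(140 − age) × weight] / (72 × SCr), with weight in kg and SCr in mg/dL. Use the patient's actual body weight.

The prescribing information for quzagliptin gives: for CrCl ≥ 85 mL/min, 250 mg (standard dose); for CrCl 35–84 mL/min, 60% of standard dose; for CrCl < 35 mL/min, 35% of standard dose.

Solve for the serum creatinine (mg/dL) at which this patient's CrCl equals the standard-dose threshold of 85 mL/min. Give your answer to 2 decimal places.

Standard dose requires CrCl ≥ 85 mL/min.
Set (140 − 72) × 102.8 / (72 × SCr) = 85
SCr = (140 − 72) × 102.8 / (72 × 85) = 1.142 mg/dL

1.14 mg/dL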